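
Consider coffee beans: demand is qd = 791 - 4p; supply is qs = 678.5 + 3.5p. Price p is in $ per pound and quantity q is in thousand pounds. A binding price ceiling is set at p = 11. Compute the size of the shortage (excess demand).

With p fixed at 11, quantity demanded is 747 and quantity supplied is 717.
Shortage = qd - qs = 747 - 717 = 30.

Shortage = 30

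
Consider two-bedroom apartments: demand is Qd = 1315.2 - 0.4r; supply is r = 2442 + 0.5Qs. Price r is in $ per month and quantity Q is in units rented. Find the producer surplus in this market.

In direct form, Qs = -4884 + 2r.
Equating demand and supply, 1315.2 - 0.4r = -4884 + 2r gives 2.4r = 6199.2, so r* = 2583.
Substitute back: Q* = 1315.2 - 0.4(2583) = 282.
Supply choke price (Qs = 0): r = 2442. Producer surplus = ½ × (2583 - 2442) × 282 = 19881.

Producer surplus = 19881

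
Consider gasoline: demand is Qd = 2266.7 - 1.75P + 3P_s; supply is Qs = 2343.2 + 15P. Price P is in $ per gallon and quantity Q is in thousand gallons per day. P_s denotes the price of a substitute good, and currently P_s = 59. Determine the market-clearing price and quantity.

With P_s = 59, demand is Qd = 2443.7 - 1.75P.
At equilibrium Qd = Qs, so 2443.7 - 1.75P = 2343.2 + 15P; collecting terms, 100.5 = 16.75P and P* = 6.
Then Q* = 2443.7 - 1.75(6) = 2433.2.

P* = 6, Q* = 2433.2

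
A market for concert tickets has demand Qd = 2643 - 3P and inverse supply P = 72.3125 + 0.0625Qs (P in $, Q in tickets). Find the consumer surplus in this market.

Consumer surplus = 695641.5

Rewriting in direct form: Qs = -1157 + 16P.
Equating demand and supply, 2643 - 3P = -1157 + 16P gives 19P = 3800, so P* = 200.
Plugging P* into demand: Q* = 2643 - 3(200) = 2043.
Demand choke price (Qd = 0): P = 2643/3 = 881. Consumer surplus = ½ × (881 - 200) × 2043 = 695641.5.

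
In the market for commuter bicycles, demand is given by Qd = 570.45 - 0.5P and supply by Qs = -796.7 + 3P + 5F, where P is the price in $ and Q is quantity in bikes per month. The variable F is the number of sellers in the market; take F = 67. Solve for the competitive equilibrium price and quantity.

P* = 294.9, Q* = 423

With F = 67, supply is Qs = -461.7 + 3P.
Set Qd = Qs: 570.45 - 0.5P = -461.7 + 3P, so 1032.15 = 3.5P and P* = 294.9.
Plugging P* into demand: Q* = 570.45 - 0.5(294.9) = 423.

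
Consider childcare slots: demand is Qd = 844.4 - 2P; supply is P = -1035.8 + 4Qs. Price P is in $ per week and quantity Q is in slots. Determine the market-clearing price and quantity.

Solving each curve for Q: Qs = 258.95 + 0.25P.
The market clears where 844.4 - 2P = 258.95 + 0.25P. Rearranging, 2.25P = 585.45, hence P* = 260.2.
Substitute back: Q* = 844.4 - 2(260.2) = 324.

P* = 260.2, Q* = 324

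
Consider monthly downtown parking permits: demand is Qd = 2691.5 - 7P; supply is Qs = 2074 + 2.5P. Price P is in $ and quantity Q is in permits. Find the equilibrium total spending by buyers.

Total spending by buyers = 145372.5

Set Qd = Qs: 2691.5 - 7P = 2074 + 2.5P, so 617.5 = 9.5P and P* = 65.
From the demand curve, Q* = 2691.5 - 7(65) = 2236.5.
Total spending by buyers = P* × Q* = 65 × 2236.5 = 145372.5.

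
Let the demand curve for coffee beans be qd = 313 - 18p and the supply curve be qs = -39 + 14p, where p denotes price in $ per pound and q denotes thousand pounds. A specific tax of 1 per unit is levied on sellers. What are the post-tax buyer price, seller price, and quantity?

With a tax of 1 on sellers, they supply based on the net price p_s = p_b - 1, so qs = -53 + 14p_b.
Set qd = qs: 313 - 18p_b = -53 + 14p_b, so 366 = 32p_b and p_b = 11.4375.
Then p_s = 11.4375 - 1 = 10.4375 and q = 313 - 18(11.4375) = 107.125.

p_b = 11.4375, p_s = 10.4375, q = 107.125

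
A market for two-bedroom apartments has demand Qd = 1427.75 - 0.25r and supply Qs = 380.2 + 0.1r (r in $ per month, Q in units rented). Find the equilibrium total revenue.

At equilibrium Qd = Qs, so 1427.75 - 0.25r = 380.2 + 0.1r; collecting terms, 1047.55 = 0.35r and r* = 2993.
From the demand curve, Q* = 1427.75 - 0.25(2993) = 679.5.
Total revenue = r* × Q* = 2993 × 679.5 = 2033743.5.

Total revenue = 2033743.5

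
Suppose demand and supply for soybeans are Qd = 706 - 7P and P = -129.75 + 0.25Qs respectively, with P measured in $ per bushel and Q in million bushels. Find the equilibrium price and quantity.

Inverting to quantity form: Qs = 519 + 4P.
Set Qd = Qs: 706 - 7P = 519 + 4P, so 187 = 11P and P* = 17.
Plugging P* into demand: Q* = 706 - 7(17) = 587.

P* = 17, Q* = 587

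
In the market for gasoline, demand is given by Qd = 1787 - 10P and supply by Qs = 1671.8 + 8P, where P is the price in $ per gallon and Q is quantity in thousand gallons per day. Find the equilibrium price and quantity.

Set Qd = Qs: 1787 - 10P = 1671.8 + 8P, so 115.2 = 18P and P* = 6.4.
Then Q* = 1787 - 10(6.4) = 1723.

P* = 6.4, Q* = 1723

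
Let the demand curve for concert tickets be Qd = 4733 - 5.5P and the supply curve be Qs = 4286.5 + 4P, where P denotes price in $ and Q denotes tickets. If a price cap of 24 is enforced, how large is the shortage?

With P fixed at 24, quantity demanded is 4601 and quantity supplied is 4382.5.
Shortage = Qd - Qs = 4601 - 4382.5 = 218.5.

Shortage = 218.5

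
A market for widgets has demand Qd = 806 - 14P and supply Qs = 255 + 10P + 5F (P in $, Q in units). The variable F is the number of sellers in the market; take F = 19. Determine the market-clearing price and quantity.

With F = 19, supply is Qs = 350 + 10P.
Equating demand and supply, 806 - 14P = 350 + 10P gives 24P = 456, so P* = 19.
From the demand curve, Q* = 806 - 14(19) = 540.

P* = 19, Q* = 540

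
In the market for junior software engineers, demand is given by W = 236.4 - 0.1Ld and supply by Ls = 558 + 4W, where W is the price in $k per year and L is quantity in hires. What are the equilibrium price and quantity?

Rewriting in direct form: Ld = 2364 - 10W.
Equating demand and supply, 2364 - 10W = 558 + 4W gives 14W = 1806, so W* = 129.
Plugging W* into demand: L* = 2364 - 10(129) = 1074.

W* = 129, L* = 1074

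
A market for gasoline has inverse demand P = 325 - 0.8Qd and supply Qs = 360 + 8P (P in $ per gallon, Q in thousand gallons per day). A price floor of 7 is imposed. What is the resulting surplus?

Inverting to quantity form: Qd = 406.25 - 1.25P.
Evaluating both curves at the floor price 7 gives Qd = 397.5, Qs = 416.
Surplus = Qs - Qd = 416 - 397.5 = 18.5.

Surplus = 18.5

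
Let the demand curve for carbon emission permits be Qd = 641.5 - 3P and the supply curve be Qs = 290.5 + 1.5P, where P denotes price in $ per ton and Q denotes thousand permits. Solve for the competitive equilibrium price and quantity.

Set Qd = Qs: 641.5 - 3P = 290.5 + 1.5P, so 351 = 4.5P and P* = 78.
Then Q* = 641.5 - 3(78) = 407.5.

P* = 78, Q* = 407.5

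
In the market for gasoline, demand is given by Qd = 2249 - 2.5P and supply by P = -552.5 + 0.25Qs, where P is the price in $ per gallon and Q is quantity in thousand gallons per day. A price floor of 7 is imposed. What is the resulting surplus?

Surplus = 6.5

Inverting to quantity form: Qs = 2210 + 4P.
With P fixed at 7, quantity demanded is 2231.5 and quantity supplied is 2238.
Surplus = Qs - Qd = 2238 - 2231.5 = 6.5.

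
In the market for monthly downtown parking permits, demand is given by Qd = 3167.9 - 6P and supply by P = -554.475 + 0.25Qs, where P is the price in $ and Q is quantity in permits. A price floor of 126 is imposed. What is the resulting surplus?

Surplus = 310

Inverting to quantity form: Qs = 2217.9 + 4P.
At P = 126: Qd = 2411.9 and Qs = 2721.9.
Surplus = Qs - Qd = 2721.9 - 2411.9 = 310.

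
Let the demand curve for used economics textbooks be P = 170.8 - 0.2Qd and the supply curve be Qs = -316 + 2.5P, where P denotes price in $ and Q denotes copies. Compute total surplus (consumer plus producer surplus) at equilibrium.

Total surplus = 1642.8

Solving each curve for Q: Qd = 854 - 5P.
Set Qd = Qs: 854 - 5P = -316 + 2.5P, so 1170 = 7.5P and P* = 156.
Plugging P* into demand: Q* = 854 - 5(156) = 74.
Demand choke price = 170.8; supply choke price = 126.4. CS = ½(170.8 - 156)(74) = 547.6; PS = ½(156 - 126.4)(74) = 1095.2. Total surplus = 1642.8.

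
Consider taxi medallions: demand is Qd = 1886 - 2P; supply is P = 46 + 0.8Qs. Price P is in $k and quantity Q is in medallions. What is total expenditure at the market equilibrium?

Rewriting in direct form: Qs = -57.5 + 1.25P.
At equilibrium Qd = Qs, so 1886 - 2P = -57.5 + 1.25P; collecting terms, 1943.5 = 3.25P and P* = 598.
Plugging P* into demand: Q* = 1886 - 2(598) = 690.
Total expenditure = P* × Q* = 598 × 690 = 412620.

Total expenditure = 412620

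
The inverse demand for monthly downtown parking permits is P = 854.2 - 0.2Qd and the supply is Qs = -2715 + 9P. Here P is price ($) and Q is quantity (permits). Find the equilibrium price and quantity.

P* = 499, Q* = 1776

Solving each curve for Q: Qd = 4271 - 5P.
Equating demand and supply, 4271 - 5P = -2715 + 9P gives 14P = 6986, so P* = 499.
Then Q* = 4271 - 5(499) = 1776.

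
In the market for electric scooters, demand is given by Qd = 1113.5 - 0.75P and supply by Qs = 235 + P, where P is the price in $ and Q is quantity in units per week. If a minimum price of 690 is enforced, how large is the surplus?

Surplus = 329

At P = 690: Qd = 596 and Qs = 925.
Surplus = Qs - Qd = 925 - 596 = 329.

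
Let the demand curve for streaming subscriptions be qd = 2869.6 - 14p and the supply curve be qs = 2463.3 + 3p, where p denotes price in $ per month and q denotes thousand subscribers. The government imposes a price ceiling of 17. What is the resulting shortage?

Evaluating both curves at the ceiling price 17 gives qd = 2631.6, qs = 2514.3.
Shortage = qd - qs = 2631.6 - 2514.3 = 117.3.

Shortage = 117.3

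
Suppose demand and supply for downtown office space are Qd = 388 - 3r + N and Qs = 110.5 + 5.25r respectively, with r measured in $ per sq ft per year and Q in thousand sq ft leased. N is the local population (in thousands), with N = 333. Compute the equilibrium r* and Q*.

With N = 333, demand is Qd = 721 - 3r.
The market clears where 721 - 3r = 110.5 + 5.25r. Rearranging, 8.25r = 610.5, hence r* = 74.
Then Q* = 721 - 3(74) = 499.

r* = 74, Q* = 499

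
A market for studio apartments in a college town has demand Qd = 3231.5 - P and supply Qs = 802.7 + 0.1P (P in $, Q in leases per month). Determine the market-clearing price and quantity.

P* = 2208, Q* = 1023.5

The market clears where 3231.5 - P = 802.7 + 0.1P. Rearranging, 1.1P = 2428.8, hence P* = 2208.
Plugging P* into demand: Q* = 3231.5 - 2208 = 1023.5.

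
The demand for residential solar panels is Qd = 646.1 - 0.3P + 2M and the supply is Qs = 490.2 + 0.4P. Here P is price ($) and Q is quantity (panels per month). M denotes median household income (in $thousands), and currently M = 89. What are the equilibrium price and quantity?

P* = 477, Q* = 681

With M = 89, demand is Qd = 824.1 - 0.3P.
Equating demand and supply, 824.1 - 0.3P = 490.2 + 0.4P gives 0.7P = 333.9, so P* = 477.
Then Q* = 824.1 - 0.3(477) = 681.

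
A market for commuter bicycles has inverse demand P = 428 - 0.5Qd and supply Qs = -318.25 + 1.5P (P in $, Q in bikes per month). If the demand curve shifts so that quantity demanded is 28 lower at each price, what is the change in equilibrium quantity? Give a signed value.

ΔQ = -12

Rewriting in direct form: Qd = 856 - 2P.
At equilibrium Qd = Qs, so 856 - 2P = -318.25 + 1.5P; collecting terms, 1174.25 = 3.5P and P* = 335.5.
Plugging P* into demand: Q* = 856 - 2(335.5) = 185.
After the shift, demand is Qd = 828 - 2P.
The new intersection has 1146.25 = 3.5P, i.e. P = 327.5, Q = 173.
ΔQ = 173 - 185 = -12.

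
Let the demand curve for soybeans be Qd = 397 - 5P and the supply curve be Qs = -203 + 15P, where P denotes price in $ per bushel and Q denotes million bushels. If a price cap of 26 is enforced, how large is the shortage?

Shortage = 80

With P fixed at 26, quantity demanded is 267 and quantity supplied is 187.
Shortage = Qd - Qs = 267 - 187 = 80.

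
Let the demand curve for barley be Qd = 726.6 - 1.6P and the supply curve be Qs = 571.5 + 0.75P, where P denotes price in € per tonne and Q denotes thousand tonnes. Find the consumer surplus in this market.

Consumer surplus = 120512.8125

Equating demand and supply, 726.6 - 1.6P = 571.5 + 0.75P gives 2.35P = 155.1, so P* = 66.
Then Q* = 726.6 - 1.6(66) = 621.
Demand choke price (Qd = 0): P = 726.6/1.6 = 454.125. Consumer surplus = ½ × (454.125 - 66) × 621 = 120512.8125.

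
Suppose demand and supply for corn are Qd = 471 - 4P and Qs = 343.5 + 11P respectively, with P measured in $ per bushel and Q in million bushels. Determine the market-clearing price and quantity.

Equating demand and supply, 471 - 4P = 343.5 + 11P gives 15P = 127.5, so P* = 8.5.
Plugging P* into demand: Q* = 471 - 4(8.5) = 437.

P* = 8.5, Q* = 437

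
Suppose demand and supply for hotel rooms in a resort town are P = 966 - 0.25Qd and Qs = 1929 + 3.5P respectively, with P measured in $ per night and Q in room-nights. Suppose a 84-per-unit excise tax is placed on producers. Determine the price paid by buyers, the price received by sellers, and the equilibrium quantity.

P_b = 297.2, P_s = 213.2, Q = 2675.2

Inverting to quantity form: Qd = 3864 - 4P.
The tax drives a wedge P_b - P_s = 84. Substituting P_s = P_b - 84 into supply: Qs = 1635 + 3.5P_b.
Equate demand and the shifted supply: 3864 - 4P_b = 1635 + 3.5P_b, giving 7.5P_b = 2229, so P_b = 297.2.
Then P_s = 297.2 - 84 = 213.2 and Q = 3864 - 4(297.2) = 2675.2.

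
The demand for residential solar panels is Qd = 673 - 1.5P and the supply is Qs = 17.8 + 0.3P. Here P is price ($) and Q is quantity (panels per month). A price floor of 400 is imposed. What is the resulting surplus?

Surplus = 64.8

Evaluating both curves at the floor price 400 gives Qd = 73, Qs = 137.8.
Surplus = Qs - Qd = 137.8 - 73 = 64.8.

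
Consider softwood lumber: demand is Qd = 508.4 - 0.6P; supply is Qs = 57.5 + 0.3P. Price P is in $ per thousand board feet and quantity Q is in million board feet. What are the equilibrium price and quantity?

P* = 501, Q* = 207.8

The market clears where 508.4 - 0.6P = 57.5 + 0.3P. Rearranging, 0.9P = 450.9, hence P* = 501.
Plugging P* into demand: Q* = 508.4 - 0.6(501) = 207.8.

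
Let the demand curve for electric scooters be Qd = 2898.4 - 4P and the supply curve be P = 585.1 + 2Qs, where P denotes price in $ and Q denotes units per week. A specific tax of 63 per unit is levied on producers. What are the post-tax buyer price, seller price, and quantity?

P_b = 716.1, P_s = 653.1, Q = 34

Solving each curve for Q: Qs = -292.55 + 0.5P.
With a tax of 63 on producers, they supply based on the net price P_s = P_b - 63, so Qs = -324.05 + 0.5P_b.
Set Qd = Qs: 2898.4 - 4P_b = -324.05 + 0.5P_b, so 3222.45 = 4.5P_b and P_b = 716.1.
Then P_s = 716.1 - 63 = 653.1 and Q = 2898.4 - 4(716.1) = 34.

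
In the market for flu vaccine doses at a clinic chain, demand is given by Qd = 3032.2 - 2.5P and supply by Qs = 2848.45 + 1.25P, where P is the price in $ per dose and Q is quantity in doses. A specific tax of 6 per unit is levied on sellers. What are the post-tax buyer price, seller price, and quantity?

The tax drives a wedge P_b - P_s = 6. Substituting P_s = P_b - 6 into supply: Qs = 2840.95 + 1.25P_b.
Set Qd = Qs: 3032.2 - 2.5P_b = 2840.95 + 1.25P_b, so 191.25 = 3.75P_b and P_b = 51.
So P_s = 45 and the quantity traded is Q = 3032.2 - 2.5(51) = 2904.7.

P_b = 51, P_s = 45, Q = 2904.7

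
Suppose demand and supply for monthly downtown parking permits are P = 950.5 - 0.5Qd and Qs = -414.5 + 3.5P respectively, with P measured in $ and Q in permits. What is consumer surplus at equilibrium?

Rewriting in direct form: Qd = 1901 - 2P.
Equating demand and supply, 1901 - 2P = -414.5 + 3.5P gives 5.5P = 2315.5, so P* = 421.
Substitute back: Q* = 1901 - 2(421) = 1059.
Demand choke price (Qd = 0): P = 1901/2 = 950.5. Consumer surplus = ½ × (950.5 - 421) × 1059 = 280370.25.

Consumer surplus = 280370.25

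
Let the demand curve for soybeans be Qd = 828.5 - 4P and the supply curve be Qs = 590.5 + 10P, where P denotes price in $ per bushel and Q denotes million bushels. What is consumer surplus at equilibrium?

Equating demand and supply, 828.5 - 4P = 590.5 + 10P gives 14P = 238, so P* = 17.
From the demand curve, Q* = 828.5 - 4(17) = 760.5.
Demand choke price (Qd = 0): P = 828.5/4 = 207.125. Consumer surplus = ½ × (207.125 - 17) × 760.5 = 72295.03125.

Consumer surplus = 72295.03125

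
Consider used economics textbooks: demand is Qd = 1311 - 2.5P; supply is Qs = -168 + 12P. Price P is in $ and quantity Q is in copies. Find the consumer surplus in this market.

Set Qd = Qs: 1311 - 2.5P = -168 + 12P, so 1479 = 14.5P and P* = 102.
Plugging P* into demand: Q* = 1311 - 2.5(102) = 1056.
Demand choke price (Qd = 0): P = 1311/2.5 = 524.4. Consumer surplus = ½ × (524.4 - 102) × 1056 = 223027.2.

Consumer surplus = 223027.2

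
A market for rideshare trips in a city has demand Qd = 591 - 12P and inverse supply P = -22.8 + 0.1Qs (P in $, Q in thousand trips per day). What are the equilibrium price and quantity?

P* = 16.5, Q* = 393

In direct form, Qs = 228 + 10P.
Set Qd = Qs: 591 - 12P = 228 + 10P, so 363 = 22P and P* = 16.5.
Then Q* = 591 - 12(16.5) = 393.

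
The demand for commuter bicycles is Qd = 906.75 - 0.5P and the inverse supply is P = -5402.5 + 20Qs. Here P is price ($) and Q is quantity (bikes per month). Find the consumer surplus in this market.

Inverting to quantity form: Qs = 270.125 + 0.05P.
At equilibrium Qd = Qs, so 906.75 - 0.5P = 270.125 + 0.05P; collecting terms, 636.625 = 0.55P and P* = 1157.5.
Substitute back: Q* = 906.75 - 0.5(1157.5) = 328.
Demand choke price (Qd = 0): P = 906.75/0.5 = 1813.5. Consumer surplus = ½ × (1813.5 - 1157.5) × 328 = 107584.

Consumer surplus = 107584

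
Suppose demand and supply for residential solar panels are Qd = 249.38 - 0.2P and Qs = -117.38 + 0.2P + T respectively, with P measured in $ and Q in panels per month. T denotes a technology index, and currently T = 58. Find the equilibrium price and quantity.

P* = 771.9, Q* = 95

With T = 58, supply is Qs = -59.38 + 0.2P.
Set Qd = Qs: 249.38 - 0.2P = -59.38 + 0.2P, so 308.76 = 0.4P and P* = 771.9.
Substitute back: Q* = 249.38 - 0.2(771.9) = 95.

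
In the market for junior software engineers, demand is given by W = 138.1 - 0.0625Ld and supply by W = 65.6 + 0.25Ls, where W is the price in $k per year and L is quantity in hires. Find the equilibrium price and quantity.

W* = 123.6, L* = 232

In direct form, Ld = 2209.6 - 16W and Ls = -262.4 + 4W.
Set Ld = Ls: 2209.6 - 16W = -262.4 + 4W, so 2472 = 20W and W* = 123.6.
Then L* = 2209.6 - 16(123.6) = 232.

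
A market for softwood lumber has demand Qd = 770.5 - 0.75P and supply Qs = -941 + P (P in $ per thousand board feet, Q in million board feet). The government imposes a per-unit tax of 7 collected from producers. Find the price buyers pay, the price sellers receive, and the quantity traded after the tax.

Producers keep P_s = P_b - 7 per unit, so supply in terms of the buyer price is Qs = -948 + P_b.
Equate demand and the shifted supply: 770.5 - 0.75P_b = -948 + P_b, giving 1.75P_b = 1718.5, so P_b = 982.
Then P_s = 982 - 7 = 975 and Q = 770.5 - 0.75(982) = 34.

P_b = 982, P_s = 975, Q = 34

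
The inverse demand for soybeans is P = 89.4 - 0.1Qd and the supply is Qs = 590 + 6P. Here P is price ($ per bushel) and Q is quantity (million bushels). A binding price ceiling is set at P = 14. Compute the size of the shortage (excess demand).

Rewriting in direct form: Qd = 894 - 10P.
With P fixed at 14, quantity demanded is 754 and quantity supplied is 674.
Shortage = Qd - Qs = 754 - 674 = 80.

Shortage = 80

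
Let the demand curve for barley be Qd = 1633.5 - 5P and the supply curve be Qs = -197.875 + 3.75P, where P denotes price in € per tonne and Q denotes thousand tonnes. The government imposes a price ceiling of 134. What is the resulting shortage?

At P = 134: Qd = 963.5 and Qs = 304.625.
Shortage = Qd - Qs = 963.5 - 304.625 = 658.875.

Shortage = 658.875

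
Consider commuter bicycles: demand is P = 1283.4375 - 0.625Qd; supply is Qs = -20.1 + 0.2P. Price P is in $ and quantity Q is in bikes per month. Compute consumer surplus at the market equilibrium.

Consumer surplus = 13820.653125

Inverting to quantity form: Qd = 2053.5 - 1.6P.
Equating demand and supply, 2053.5 - 1.6P = -20.1 + 0.2P gives 1.8P = 2073.6, so P* = 1152.
Then Q* = 2053.5 - 1.6(1152) = 210.3.
Demand choke price (Qd = 0): P = 2053.5/1.6 = 1283.4375. Consumer surplus = ½ × (1283.4375 - 1152) × 210.3 = 13820.653125.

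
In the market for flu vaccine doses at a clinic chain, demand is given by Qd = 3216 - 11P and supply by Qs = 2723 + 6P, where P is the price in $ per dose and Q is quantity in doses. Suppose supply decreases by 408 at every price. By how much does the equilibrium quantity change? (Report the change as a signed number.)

ΔQ = -264

The market clears where 3216 - 11P = 2723 + 6P. Rearranging, 17P = 493, hence P* = 29.
From the demand curve, Q* = 3216 - 11(29) = 2897.
After the shift, supply is Qs = 2315 + 6P.
New equilibrium: 901 = 17P, so P = 53 and Q = 2633.
ΔQ = 2633 - 2897 = -264.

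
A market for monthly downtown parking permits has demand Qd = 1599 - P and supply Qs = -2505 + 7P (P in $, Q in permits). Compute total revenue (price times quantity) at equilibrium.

Total revenue = 557118

Equating demand and supply, 1599 - P = -2505 + 7P gives 8P = 4104, so P* = 513.
Substitute back: Q* = 1599 - 513 = 1086.
Total revenue = P* × Q* = 513 × 1086 = 557118.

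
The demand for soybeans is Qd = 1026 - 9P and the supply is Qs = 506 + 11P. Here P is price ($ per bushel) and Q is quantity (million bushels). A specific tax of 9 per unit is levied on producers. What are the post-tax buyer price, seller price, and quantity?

P_b = 30.95, P_s = 21.95, Q = 747.45

With a tax of 9 on producers, they supply based on the net price P_s = P_b - 9, so Qs = 407 + 11P_b.
Set Qd = Qs: 1026 - 9P_b = 407 + 11P_b, so 619 = 20P_b and P_b = 30.95.
So P_s = 21.95 and the quantity traded is Q = 1026 - 9(30.95) = 747.45.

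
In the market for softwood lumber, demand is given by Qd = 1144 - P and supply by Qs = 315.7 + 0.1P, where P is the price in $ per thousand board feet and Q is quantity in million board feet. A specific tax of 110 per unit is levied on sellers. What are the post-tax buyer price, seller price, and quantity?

The tax drives a wedge P_b - P_s = 110. Substituting P_s = P_b - 110 into supply: Qs = 304.7 + 0.1P_b.
Equate demand and the shifted supply: 1144 - P_b = 304.7 + 0.1P_b, giving 1.1P_b = 839.3, so P_b = 763.
Then P_s = 763 - 110 = 653 and Q = 1144 - 763 = 381.

P_b = 763, P_s = 653, Q = 381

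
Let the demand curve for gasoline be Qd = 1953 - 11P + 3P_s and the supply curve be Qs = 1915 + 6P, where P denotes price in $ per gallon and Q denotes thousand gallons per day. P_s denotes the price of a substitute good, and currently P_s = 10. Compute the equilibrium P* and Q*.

With P_s = 10, demand is Qd = 1983 - 11P.
Equating demand and supply, 1983 - 11P = 1915 + 6P gives 17P = 68, so P* = 4.
Substitute back: Q* = 1983 - 11(4) = 1939.

P* = 4, Q* = 1939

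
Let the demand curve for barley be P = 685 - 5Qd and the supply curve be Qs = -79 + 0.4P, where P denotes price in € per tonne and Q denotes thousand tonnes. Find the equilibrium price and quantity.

P* = 360, Q* = 65

In direct form, Qd = 137 - 0.2P.
The market clears where 137 - 0.2P = -79 + 0.4P. Rearranging, 0.6P = 216, hence P* = 360.
Substitute back: Q* = 137 - 0.2(360) = 65.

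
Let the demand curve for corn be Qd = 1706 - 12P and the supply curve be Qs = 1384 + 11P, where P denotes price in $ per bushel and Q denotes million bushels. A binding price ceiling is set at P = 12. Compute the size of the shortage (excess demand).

Shortage = 46

At P = 12: Qd = 1562 and Qs = 1516.
Shortage = Qd - Qs = 1562 - 1516 = 46.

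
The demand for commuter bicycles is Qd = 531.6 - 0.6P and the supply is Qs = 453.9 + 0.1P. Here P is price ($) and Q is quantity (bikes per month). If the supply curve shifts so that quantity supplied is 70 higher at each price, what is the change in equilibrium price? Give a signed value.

Set Qd = Qs: 531.6 - 0.6P = 453.9 + 0.1P, so 77.7 = 0.7P and P* = 111.
Substitute back: Q* = 531.6 - 0.6(111) = 465.
After the shift, supply is Qs = 523.9 + 0.1P.
The new intersection has 7.7 = 0.7P, i.e. P = 11, Q = 525.
ΔP = 11 - 111 = -100.

ΔP = -100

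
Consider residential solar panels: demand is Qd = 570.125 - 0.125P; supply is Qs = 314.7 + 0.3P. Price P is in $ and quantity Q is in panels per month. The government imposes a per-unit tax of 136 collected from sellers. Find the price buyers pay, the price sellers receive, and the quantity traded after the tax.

P_b = 697, P_s = 561, Q = 483

With a tax of 136 on sellers, they supply based on the net price P_s = P_b - 136, so Qs = 273.9 + 0.3P_b.
Market clearing requires 570.125 - 0.125P_b = 273.9 + 0.3P_b; hence 296.225 = 0.425P_b and P_b = 697.
Then P_s = 697 - 136 = 561 and Q = 570.125 - 0.125(697) = 483.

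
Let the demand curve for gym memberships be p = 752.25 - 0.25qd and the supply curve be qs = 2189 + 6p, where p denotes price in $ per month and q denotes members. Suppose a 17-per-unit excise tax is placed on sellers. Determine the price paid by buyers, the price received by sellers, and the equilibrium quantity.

p_b = 92.2, p_s = 75.2, q = 2640.2

Solving each curve for q: qd = 3009 - 4p.
The tax drives a wedge p_b - p_s = 17. Substituting p_s = p_b - 17 into supply: qs = 2087 + 6p_b.
Equate demand and the shifted supply: 3009 - 4p_b = 2087 + 6p_b, giving 10p_b = 922, so p_b = 92.2.
Then p_s = 92.2 - 17 = 75.2 and q = 3009 - 4(92.2) = 2640.2.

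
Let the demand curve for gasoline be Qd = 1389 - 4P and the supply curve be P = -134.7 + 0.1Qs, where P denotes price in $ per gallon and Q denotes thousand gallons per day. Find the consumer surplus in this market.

Consumer surplus = 237016.125

In direct form, Qs = 1347 + 10P.
At equilibrium Qd = Qs, so 1389 - 4P = 1347 + 10P; collecting terms, 42 = 14P and P* = 3.
Substitute back: Q* = 1389 - 4(3) = 1377.
Demand choke price (Qd = 0): P = 1389/4 = 347.25. Consumer surplus = ½ × (347.25 - 3) × 1377 = 237016.125.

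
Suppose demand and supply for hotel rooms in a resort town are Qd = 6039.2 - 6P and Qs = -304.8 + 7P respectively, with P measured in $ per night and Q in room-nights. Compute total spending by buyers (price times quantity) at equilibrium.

Total spending by buyers = 1518265.6

The market clears where 6039.2 - 6P = -304.8 + 7P. Rearranging, 13P = 6344, hence P* = 488.
From the demand curve, Q* = 6039.2 - 6(488) = 3111.2.
Total spending by buyers = P* × Q* = 488 × 3111.2 = 1518265.6.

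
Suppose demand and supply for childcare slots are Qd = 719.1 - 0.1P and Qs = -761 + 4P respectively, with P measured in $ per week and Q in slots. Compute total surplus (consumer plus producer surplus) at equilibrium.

Total surplus = 2390756.125

Equating demand and supply, 719.1 - 0.1P = -761 + 4P gives 4.1P = 1480.1, so P* = 361.
Then Q* = 719.1 - 0.1(361) = 683.
Demand choke price = 7191; supply choke price = 190.25. CS = ½(7191 - 361)(683) = 2332445; PS = ½(361 - 190.25)(683) = 58311.125. Total surplus = 2390756.125.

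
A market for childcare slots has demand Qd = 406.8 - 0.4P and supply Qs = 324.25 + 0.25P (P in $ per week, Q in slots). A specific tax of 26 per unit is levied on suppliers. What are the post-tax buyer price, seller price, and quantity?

P_b = 137, P_s = 111, Q = 352

The tax drives a wedge P_b - P_s = 26. Substituting P_s = P_b - 26 into supply: Qs = 317.75 + 0.25P_b.
Set Qd = Qs: 406.8 - 0.4P_b = 317.75 + 0.25P_b, so 89.05 = 0.65P_b and P_b = 137.
Then P_s = 137 - 26 = 111 and Q = 406.8 - 0.4(137) = 352.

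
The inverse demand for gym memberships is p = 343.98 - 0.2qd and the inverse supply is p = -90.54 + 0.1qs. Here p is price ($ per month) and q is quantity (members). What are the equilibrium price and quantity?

In direct form, qd = 1719.9 - 5p and qs = 905.4 + 10p.
At equilibrium qd = qs, so 1719.9 - 5p = 905.4 + 10p; collecting terms, 814.5 = 15p and p* = 54.3.
Then q* = 1719.9 - 5(54.3) = 1448.4.

p* = 54.3, q* = 1448.4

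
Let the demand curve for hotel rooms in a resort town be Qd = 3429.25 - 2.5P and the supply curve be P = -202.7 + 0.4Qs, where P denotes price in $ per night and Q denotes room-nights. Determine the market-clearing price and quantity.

P* = 584.5, Q* = 1968

Solving each curve for Q: Qs = 506.75 + 2.5P.
Set Qd = Qs: 3429.25 - 2.5P = 506.75 + 2.5P, so 2922.5 = 5P and P* = 584.5.
Plugging P* into demand: Q* = 3429.25 - 2.5(584.5) = 1968.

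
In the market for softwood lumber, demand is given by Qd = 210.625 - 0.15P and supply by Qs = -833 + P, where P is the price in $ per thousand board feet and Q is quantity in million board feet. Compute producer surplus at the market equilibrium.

Producer surplus = 2775.125

Equating demand and supply, 210.625 - 0.15P = -833 + P gives 1.15P = 1043.625, so P* = 907.5.
Plugging P* into demand: Q* = 210.625 - 0.15(907.5) = 74.5.
Supply choke price (Qs = 0): P = 833. Producer surplus = ½ × (907.5 - 833) × 74.5 = 2775.125.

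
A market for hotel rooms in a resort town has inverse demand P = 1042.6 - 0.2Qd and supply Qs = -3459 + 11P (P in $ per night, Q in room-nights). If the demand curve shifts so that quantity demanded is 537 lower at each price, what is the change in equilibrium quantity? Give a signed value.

ΔQ = -369.1875

Solving each curve for Q: Qd = 5213 - 5P.
The market clears where 5213 - 5P = -3459 + 11P. Rearranging, 16P = 8672, hence P* = 542.
From the demand curve, Q* = 5213 - 5(542) = 2503.
After the shift, demand is Qd = 4676 - 5P.
The new intersection has 8135 = 16P, i.e. P = 508.4375, Q = 2133.8125.
ΔQ = 2133.8125 - 2503 = -369.1875.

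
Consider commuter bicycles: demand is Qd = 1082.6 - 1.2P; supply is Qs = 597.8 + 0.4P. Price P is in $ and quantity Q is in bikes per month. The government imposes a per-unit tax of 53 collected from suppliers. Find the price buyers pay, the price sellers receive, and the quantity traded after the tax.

P_b = 316.25, P_s = 263.25, Q = 703.1

Suppliers keep P_s = P_b - 53 per unit, so supply in terms of the buyer price is Qs = 576.6 + 0.4P_b.
Market clearing requires 1082.6 - 1.2P_b = 576.6 + 0.4P_b; hence 506 = 1.6P_b and P_b = 316.25.
So P_s = 263.25 and the quantity traded is Q = 1082.6 - 1.2(316.25) = 703.1.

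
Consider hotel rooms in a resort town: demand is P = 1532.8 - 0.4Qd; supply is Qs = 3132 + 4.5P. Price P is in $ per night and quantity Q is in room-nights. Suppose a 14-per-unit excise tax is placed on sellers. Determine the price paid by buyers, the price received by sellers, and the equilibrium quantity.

P_b = 109, P_s = 95, Q = 3559.5

Solving each curve for Q: Qd = 3832 - 2.5P.
Sellers keep P_s = P_b - 14 per unit, so supply in terms of the buyer price is Qs = 3069 + 4.5P_b.
Set Qd = Qs: 3832 - 2.5P_b = 3069 + 4.5P_b, so 763 = 7P_b and P_b = 109.
So P_s = 95 and the quantity traded is Q = 3832 - 2.5(109) = 3559.5.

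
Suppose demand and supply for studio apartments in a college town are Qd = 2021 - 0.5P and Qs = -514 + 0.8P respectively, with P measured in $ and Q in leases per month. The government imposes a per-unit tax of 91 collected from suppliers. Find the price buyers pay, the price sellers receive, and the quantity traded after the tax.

Suppliers keep P_s = P_b - 91 per unit, so supply in terms of the buyer price is Qs = -586.8 + 0.8P_b.
Set Qd = Qs: 2021 - 0.5P_b = -586.8 + 0.8P_b, so 2607.8 = 1.3P_b and P_b = 2006.
Then P_s = 2006 - 91 = 1915 and Q = 2021 - 0.5(2006) = 1018.

P_b = 2006, P_s = 1915, Q = 1018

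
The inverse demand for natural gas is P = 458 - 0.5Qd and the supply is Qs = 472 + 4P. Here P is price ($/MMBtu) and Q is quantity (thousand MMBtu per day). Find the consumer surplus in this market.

Rewriting in direct form: Qd = 916 - 2P.
Set Qd = Qs: 916 - 2P = 472 + 4P, so 444 = 6P and P* = 74.
From the demand curve, Q* = 916 - 2(74) = 768.
Demand choke price (Qd = 0): P = 916/2 = 458. Consumer surplus = ½ × (458 - 74) × 768 = 147456.

Consumer surplus = 147456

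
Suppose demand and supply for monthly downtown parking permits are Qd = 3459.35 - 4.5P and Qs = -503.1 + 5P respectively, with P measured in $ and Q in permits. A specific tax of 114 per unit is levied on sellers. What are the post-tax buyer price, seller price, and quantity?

Sellers keep P_s = P_b - 114 per unit, so supply in terms of the buyer price is Qs = -1073.1 + 5P_b.
Set Qd = Qs: 3459.35 - 4.5P_b = -1073.1 + 5P_b, so 4532.45 = 9.5P_b and P_b = 477.1.
Then P_s = 477.1 - 114 = 363.1 and Q = 3459.35 - 4.5(477.1) = 1312.4.

P_b = 477.1, P_s = 363.1, Q = 1312.4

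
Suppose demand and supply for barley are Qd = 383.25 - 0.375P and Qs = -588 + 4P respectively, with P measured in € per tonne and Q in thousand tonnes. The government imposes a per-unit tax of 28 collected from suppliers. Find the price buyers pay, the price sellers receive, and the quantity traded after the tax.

P_b = 247.6, P_s = 219.6, Q = 290.4

The tax drives a wedge P_b - P_s = 28. Substituting P_s = P_b - 28 into supply: Qs = -700 + 4P_b.
Set Qd = Qs: 383.25 - 0.375P_b = -700 + 4P_b, so 1083.25 = 4.375P_b and P_b = 247.6.
Then P_s = 247.6 - 28 = 219.6 and Q = 383.25 - 0.375(247.6) = 290.4.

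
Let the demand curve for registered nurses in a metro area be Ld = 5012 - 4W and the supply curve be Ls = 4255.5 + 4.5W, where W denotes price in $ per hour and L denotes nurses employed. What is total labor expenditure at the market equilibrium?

The market clears where 5012 - 4W = 4255.5 + 4.5W. Rearranging, 8.5W = 756.5, hence W* = 89.
Then L* = 5012 - 4(89) = 4656.
Total labor expenditure = W* × L* = 89 × 4656 = 414384.

Total labor expenditure = 414384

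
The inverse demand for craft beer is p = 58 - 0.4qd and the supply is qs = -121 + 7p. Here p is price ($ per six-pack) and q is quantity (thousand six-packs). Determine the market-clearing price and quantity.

Rewriting in direct form: qd = 145 - 2.5p.
Set qd = qs: 145 - 2.5p = -121 + 7p, so 266 = 9.5p and p* = 28.
Plugging p* into demand: q* = 145 - 2.5(28) = 75.

p* = 28, q* = 75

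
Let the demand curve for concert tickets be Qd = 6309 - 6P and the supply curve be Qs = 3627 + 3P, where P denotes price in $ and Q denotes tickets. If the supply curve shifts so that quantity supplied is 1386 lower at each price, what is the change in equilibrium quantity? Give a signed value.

ΔQ = -924

Set Qd = Qs: 6309 - 6P = 3627 + 3P, so 2682 = 9P and P* = 298.
From the demand curve, Q* = 6309 - 6(298) = 4521.
After the shift, supply is Qs = 2241 + 3P.
New equilibrium: 4068 = 9P, so P = 452 and Q = 3597.
ΔQ = 3597 - 4521 = -924.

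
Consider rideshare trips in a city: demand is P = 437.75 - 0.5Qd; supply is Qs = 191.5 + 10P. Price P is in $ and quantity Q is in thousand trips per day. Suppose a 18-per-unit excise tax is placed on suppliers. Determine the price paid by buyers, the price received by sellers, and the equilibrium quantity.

Solving each curve for Q: Qd = 875.5 - 2P.
With a tax of 18 on suppliers, they supply based on the net price P_s = P_b - 18, so Qs = 11.5 + 10P_b.
Set Qd = Qs: 875.5 - 2P_b = 11.5 + 10P_b, so 864 = 12P_b and P_b = 72.
So P_s = 54 and the quantity traded is Q = 875.5 - 2(72) = 731.5.

P_b = 72, P_s = 54, Q = 731.5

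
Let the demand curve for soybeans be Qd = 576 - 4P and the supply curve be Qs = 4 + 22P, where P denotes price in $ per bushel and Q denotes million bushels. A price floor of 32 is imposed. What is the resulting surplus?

Surplus = 260

Evaluating both curves at the floor price 32 gives Qd = 448, Qs = 708.
Surplus = Qs - Qd = 708 - 448 = 260.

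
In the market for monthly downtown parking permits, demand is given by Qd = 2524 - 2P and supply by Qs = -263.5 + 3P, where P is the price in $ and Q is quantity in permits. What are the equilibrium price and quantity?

P* = 557.5, Q* = 1409

At equilibrium Qd = Qs, so 2524 - 2P = -263.5 + 3P; collecting terms, 2787.5 = 5P and P* = 557.5.
Then Q* = 2524 - 2(557.5) = 1409.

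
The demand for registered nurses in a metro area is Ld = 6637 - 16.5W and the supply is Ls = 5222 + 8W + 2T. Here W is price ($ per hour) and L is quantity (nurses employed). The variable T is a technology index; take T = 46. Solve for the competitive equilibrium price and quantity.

W* = 54, L* = 5746

With T = 46, supply is Ls = 5314 + 8W.
Set Ld = Ls: 6637 - 16.5W = 5314 + 8W, so 1323 = 24.5W and W* = 54.
Then L* = 6637 - 16.5(54) = 5746.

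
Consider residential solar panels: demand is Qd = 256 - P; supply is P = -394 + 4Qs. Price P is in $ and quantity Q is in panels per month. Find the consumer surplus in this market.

Inverting to quantity form: Qs = 98.5 + 0.25P.
The market clears where 256 - P = 98.5 + 0.25P. Rearranging, 1.25P = 157.5, hence P* = 126.
From the demand curve, Q* = 256 - 126 = 130.
Demand choke price (Qd = 0): P = 256. Consumer surplus = ½ × (256 - 126) × 130 = 8450.

Consumer surplus = 8450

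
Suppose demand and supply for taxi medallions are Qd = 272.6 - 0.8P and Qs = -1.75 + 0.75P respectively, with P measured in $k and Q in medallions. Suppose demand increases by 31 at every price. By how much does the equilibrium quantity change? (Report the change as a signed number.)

Equating demand and supply, 272.6 - 0.8P = -1.75 + 0.75P gives 1.55P = 274.35, so P* = 177.
Substitute back: Q* = 272.6 - 0.8(177) = 131.
After the shift, demand is Qd = 303.6 - 0.8P.
New equilibrium: 305.35 = 1.55P, so P = 197 and Q = 146.
ΔQ = 146 - 131 = 15.

ΔQ = 15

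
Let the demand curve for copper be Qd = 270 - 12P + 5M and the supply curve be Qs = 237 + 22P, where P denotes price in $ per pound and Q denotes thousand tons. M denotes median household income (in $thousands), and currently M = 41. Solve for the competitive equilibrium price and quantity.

With M = 41, demand is Qd = 475 - 12P.
Set Qd = Qs: 475 - 12P = 237 + 22P, so 238 = 34P and P* = 7.
Substitute back: Q* = 475 - 12(7) = 391.

P* = 7, Q* = 391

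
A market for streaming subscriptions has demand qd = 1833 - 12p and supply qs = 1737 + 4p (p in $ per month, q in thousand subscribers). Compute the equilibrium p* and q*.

p* = 6, q* = 1761

The market clears where 1833 - 12p = 1737 + 4p. Rearranging, 16p = 96, hence p* = 6.
Substitute back: q* = 1833 - 12(6) = 1761.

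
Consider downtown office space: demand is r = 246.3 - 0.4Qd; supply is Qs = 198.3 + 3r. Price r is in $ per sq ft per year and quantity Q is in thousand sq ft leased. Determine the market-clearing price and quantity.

In direct form, Qd = 615.75 - 2.5r.
Set Qd = Qs: 615.75 - 2.5r = 198.3 + 3r, so 417.45 = 5.5r and r* = 75.9.
Plugging r* into demand: Q* = 615.75 - 2.5(75.9) = 426.

r* = 75.9, Q* = 426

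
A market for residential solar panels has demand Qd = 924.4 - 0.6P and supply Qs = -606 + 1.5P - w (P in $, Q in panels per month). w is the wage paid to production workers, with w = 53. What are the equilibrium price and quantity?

With w = 53, supply is Qs = -659 + 1.5P.
The market clears where 924.4 - 0.6P = -659 + 1.5P. Rearranging, 2.1P = 1583.4, hence P* = 754.
Plugging P* into demand: Q* = 924.4 - 0.6(754) = 472.

P* = 754, Q* = 472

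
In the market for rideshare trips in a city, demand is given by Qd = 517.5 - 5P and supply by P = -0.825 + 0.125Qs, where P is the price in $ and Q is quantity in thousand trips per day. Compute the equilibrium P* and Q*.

P* = 39.3, Q* = 321

Inverting to quantity form: Qs = 6.6 + 8P.
Set Qd = Qs: 517.5 - 5P = 6.6 + 8P, so 510.9 = 13P and P* = 39.3.
Then Q* = 517.5 - 5(39.3) = 321.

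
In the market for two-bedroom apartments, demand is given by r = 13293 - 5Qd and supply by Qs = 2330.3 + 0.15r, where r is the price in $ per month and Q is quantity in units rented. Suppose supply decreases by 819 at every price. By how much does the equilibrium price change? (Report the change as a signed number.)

Δr = 2340

In direct form, Qd = 2658.6 - 0.2r.
Set Qd = Qs: 2658.6 - 0.2r = 2330.3 + 0.15r, so 328.3 = 0.35r and r* = 938.
Substitute back: Q* = 2658.6 - 0.2(938) = 2471.
After the shift, supply is Qs = 1511.3 + 0.15r.
Re-solving, 0.35r = 1147.3 gives r = 3278 and Q = 2003.
Δr = 3278 - 938 = 2340.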